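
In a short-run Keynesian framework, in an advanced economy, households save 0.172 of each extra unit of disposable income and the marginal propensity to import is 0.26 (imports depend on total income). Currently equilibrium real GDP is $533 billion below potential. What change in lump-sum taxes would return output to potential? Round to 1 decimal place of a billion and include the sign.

−$278.1 billion

MPC = 1 − MPS = 1 − 0.172 = 0.828.
Spending multiplier = 1/(1 − c + m) = 1/(1 − 0.828 + 0.26) = 1/0.432 ≈ 2.315.
Tax multiplier = −c·k = −0.828/0.432 ≈ −1.917. Need ΔY = +$533 billion, so ΔT = ΔY/(−c·k) = −(+$533 billion) × 0.432 / 0.828 ≈ −$278.1 billion.
The government should cut lump-sum taxes by $278.1 billion.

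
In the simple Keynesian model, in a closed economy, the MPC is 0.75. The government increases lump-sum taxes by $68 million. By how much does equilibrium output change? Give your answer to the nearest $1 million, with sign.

−$204 million

A lump-sum tax change of +$68 million shifts disposable income by −$68 million; first-round consumption changes by −c × ΔT = −0.75 × (+$68 million) = −$51 million.
Expenditure multiplier = 1/(1 − MPC) = 1/(1 − 0.75) = 1/0.25 = 4.
The tax multiplier is −c × k = −3, so ΔY = k × (−c·ΔT) = (−$51 million) / 0.25 = −$204 million.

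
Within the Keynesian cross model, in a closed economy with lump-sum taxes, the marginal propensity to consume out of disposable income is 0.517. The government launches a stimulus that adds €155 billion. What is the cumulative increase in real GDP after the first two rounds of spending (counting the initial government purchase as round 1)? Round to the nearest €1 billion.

Round 1 adds ΔG = €155 billion; each later round is MPC = 0.517 times the previous.
After 2 rounds: 155 + 80.135 = ΔG·(1 − c^2)/(1 − c) = 155 × (1 − 0.267289)/0.483 ≈ €235 billion.

€235 billion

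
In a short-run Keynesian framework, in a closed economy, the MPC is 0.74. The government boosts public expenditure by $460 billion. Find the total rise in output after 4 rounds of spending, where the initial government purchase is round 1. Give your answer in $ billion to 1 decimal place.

Round 1 adds ΔG = $460 billion; each later round is MPC = 0.74 times the previous.
After 4 rounds: 460 + 340.4 + 251.896 + 186.40304 = ΔG·(1 − c^4)/(1 − c) = 460 × (1 − 0.29986576)/0.26 ≈ $1,238.7 billion.

$1,238.7 billion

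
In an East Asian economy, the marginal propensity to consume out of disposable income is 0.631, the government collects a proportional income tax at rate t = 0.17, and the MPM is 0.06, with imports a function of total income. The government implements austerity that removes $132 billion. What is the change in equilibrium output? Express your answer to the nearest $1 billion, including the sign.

Government-spending multiplier = 1/(1 − c(1−t) + m) = 1/(1 − 0.631×0.83 + 0.06) = 1/0.53627 ≈ 1.865.
ΔY = k × ΔG = (−$132 billion) / 0.53627 ≈ −$246 billion.

−$246 billion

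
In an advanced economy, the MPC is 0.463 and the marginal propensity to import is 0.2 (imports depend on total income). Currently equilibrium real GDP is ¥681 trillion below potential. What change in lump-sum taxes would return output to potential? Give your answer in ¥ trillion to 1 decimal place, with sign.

−¥1,084.0 trillion

Spending multiplier = 1/(1 − c + m) = 1/(1 − 0.463 + 0.2) = 1/0.737 ≈ 1.357.
Tax multiplier = −c·k = −0.463/0.737 ≈ −0.628. Need ΔY = +¥681 trillion, so ΔT = ΔY/(−c·k) = −(+¥681 trillion) × 0.737 / 0.463 ≈ −¥1,084 trillion.
The government should cut lump-sum taxes by ¥1,084 trillion.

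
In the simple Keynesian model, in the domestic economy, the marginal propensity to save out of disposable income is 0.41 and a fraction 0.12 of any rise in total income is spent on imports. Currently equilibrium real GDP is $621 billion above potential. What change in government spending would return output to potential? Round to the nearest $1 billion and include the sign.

MPC = 1 − MPS = 1 − 0.41 = 0.59.
Spending multiplier = 1/(1 − c + m) = 1/(1 − 0.59 + 0.12) = 1/0.53 ≈ 1.887.
Need ΔY = −$621 billion, so ΔG = ΔY/k = (−$621 billion) × 0.53 ≈ −$329 billion.
The government should cut government spending by $329 billion.

−$329 billion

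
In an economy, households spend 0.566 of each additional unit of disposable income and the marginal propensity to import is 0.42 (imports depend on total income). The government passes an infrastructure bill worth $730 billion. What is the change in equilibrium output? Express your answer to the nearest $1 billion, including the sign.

+$855 billion

Government-spending multiplier = 1/(1 − c + m) = 1/(1 − 0.566 + 0.42) = 1/0.854 ≈ 1.171.
ΔY = k × ΔG = (+$730 billion) / 0.854 ≈ +$855 billion.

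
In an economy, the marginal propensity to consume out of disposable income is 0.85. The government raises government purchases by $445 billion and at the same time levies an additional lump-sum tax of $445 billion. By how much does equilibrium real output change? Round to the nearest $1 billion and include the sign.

+$445 billion

Expenditure multiplier = 1/(1 − MPC) = 1/(1 − 0.85) = 1/0.15 ≈ 6.667.
ΔG contributes k·ΔG = (+$445 billion) / 0.15 ≈ +$2,966.7 billion.
ΔT of +$445 billion changes first-round spending by −c·ΔT = −$378.25 billion, contributing k·(−c·ΔT) = (−$378.25 billion) / 0.15 ≈ −$2,521.7 billion.
With ΔG = ΔT and no other leakages, the balanced-budget multiplier is 1, so ΔY = ΔG = +$445 billion.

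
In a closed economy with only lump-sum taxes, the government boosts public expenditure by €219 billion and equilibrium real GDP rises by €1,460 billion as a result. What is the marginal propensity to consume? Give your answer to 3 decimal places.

Implied spending multiplier k = ΔY/ΔG = 1,460/219 ≈ 6.6667.
Since k = 1/(1 − MPC), MPC = 1 − 1/k = 1 − ΔG/ΔY = 1 − 219/1,460 = 0.850.

0.850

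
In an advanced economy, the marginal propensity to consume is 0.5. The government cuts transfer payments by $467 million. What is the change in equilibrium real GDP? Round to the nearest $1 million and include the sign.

−$467 million

The transfer change shifts disposable income by −$467 million, so first-round consumption changes by c·ΔTR = 0.5 × (−$467 million) = −$233.5 million.
Expenditure multiplier = 1/(1 − MPC) = 1/(1 − 0.5) = 1/0.5 = 2.
The transfer multiplier is c × k = 1, so ΔY = k × (c·ΔTR) = (−$233.5 million) / 0.5 = −$467 million.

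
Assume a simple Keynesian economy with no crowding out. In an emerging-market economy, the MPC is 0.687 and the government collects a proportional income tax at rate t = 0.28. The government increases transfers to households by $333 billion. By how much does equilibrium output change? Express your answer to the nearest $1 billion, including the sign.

The transfer change shifts disposable income by +$333 billion, so first-round consumption changes by c·ΔTR = 0.687 × (+$333 billion) = +$228.771 billion.
Expenditure multiplier = 1/(1 − c(1−t)) = 1/(1 − 0.687×0.72) = 1/0.50536 ≈ 1.979.
The transfer multiplier is c × k ≈ 1.359, so ΔY = k × (c·ΔTR) = (+$228.771 billion) / 0.50536 ≈ +$453 billion.

+$453 billion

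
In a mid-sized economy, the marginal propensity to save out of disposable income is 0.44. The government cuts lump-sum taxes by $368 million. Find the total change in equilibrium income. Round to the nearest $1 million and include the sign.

MPC = 1 − MPS = 1 − 0.44 = 0.56.
A lump-sum tax change of −$368 million shifts disposable income by +$368 million; first-round consumption changes by −c × ΔT = −0.56 × (−$368 million) = +$206.08 million.
Expenditure multiplier = 1/(1 − MPC) = 1/(1 − 0.56) = 1/0.44 ≈ 2.273.
The tax multiplier is −c × k ≈ −1.273, so ΔY = k × (−c·ΔT) = (+$206.08 million) / 0.44 ≈ +$468 million.

+$468 million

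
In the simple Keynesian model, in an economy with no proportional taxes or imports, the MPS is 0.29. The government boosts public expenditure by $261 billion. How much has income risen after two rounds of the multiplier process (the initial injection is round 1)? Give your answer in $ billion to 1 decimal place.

$446.3 billion

MPC = 1 − MPS = 1 − 0.29 = 0.71.
Round 1 adds ΔG = $261 billion; each later round is MPC = 0.71 times the previous.
After 2 rounds: 261 + 185.31 = ΔG·(1 − c^2)/(1 − c) = 261 × (1 − 0.5041)/0.29 ≈ $446.3 billion.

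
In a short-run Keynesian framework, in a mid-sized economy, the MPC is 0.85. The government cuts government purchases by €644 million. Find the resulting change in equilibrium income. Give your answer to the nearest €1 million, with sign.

Government-spending multiplier = 1/(1 − MPC) = 1/(1 − 0.85) = 1/0.15 ≈ 6.667.
ΔY = k × ΔG = (−€644 million) / 0.15 ≈ −€4,293 million.

−€4,293 million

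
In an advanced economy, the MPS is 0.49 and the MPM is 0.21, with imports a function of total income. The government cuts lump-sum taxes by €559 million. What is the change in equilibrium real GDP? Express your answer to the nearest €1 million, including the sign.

MPC = 1 − MPS = 1 − 0.49 = 0.51.
A lump-sum tax change of −€559 million shifts disposable income by +€559 million; first-round consumption changes by −c × ΔT = −0.51 × (−€559 million) = +€285.09 million.
Expenditure multiplier = 1/(1 − c + m) = 1/(1 − 0.51 + 0.21) = 1/0.7 ≈ 1.429.
The tax multiplier is −c × k ≈ −0.729, so ΔY = k × (−c·ΔT) = (+€285.09 million) / 0.7 ≈ +€407 million.

+€407 million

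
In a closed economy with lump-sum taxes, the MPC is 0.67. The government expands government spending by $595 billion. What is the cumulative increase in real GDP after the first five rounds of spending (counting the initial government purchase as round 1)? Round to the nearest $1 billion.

$1,560 billion

Round 1 adds ΔG = $595 billion; each later round is MPC = 0.67 times the previous.
After 5 rounds: 595 + 398.65 + 267.0955 + 178.953985 + 119.89916995 = ΔG·(1 − c^5)/(1 − c) = 595 × (1 − 0.1350125107)/0.33 ≈ $1,560 billion.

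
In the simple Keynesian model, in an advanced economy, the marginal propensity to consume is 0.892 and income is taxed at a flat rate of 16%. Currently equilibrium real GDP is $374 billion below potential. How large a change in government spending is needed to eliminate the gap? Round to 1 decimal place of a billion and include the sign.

Spending multiplier = 1/(1 − c(1−t)) = 1/(1 − 0.892×0.84) = 1/0.25072 ≈ 3.989.
Need ΔY = +$374 billion, so ΔG = ΔY/k = (+$374 billion) × 0.25072 ≈ +$93.8 billion.
The government should increase government spending by $93.8 billion.

+$93.8 billion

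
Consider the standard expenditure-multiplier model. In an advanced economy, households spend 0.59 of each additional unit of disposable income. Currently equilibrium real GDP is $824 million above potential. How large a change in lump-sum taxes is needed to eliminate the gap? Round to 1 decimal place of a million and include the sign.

+$572.6 million

Spending multiplier = 1/(1 − MPC) = 1/(1 − 0.59) = 1/0.41 ≈ 2.439.
Tax multiplier = −c·k = −0.59/0.41 ≈ −1.439. Need ΔY = −$824 million, so ΔT = ΔY/(−c·k) = −(−$824 million) × 0.41 / 0.59 ≈ +$572.6 million.
The government should raise lump-sum taxes by $572.6 million.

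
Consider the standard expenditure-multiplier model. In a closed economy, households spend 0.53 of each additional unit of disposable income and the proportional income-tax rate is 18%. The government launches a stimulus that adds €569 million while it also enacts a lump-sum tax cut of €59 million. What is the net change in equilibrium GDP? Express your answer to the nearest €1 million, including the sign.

+€1,062 million

Expenditure multiplier = 1/(1 − c(1−t)) = 1/(1 − 0.53×0.82) = 1/0.5654 ≈ 1.769.
ΔG contributes k·ΔG = (+€569 million) / 0.5654 ≈ +€1,006.4 million.
ΔT of −€59 million changes first-round spending by −c·ΔT = +€31.27 million, contributing k·(−c·ΔT) = (+€31.27 million) / 0.5654 ≈ +€55.3 million.
Net ΔY = k(ΔG − c·ΔT) = (+€600.27 million) / 0.5654 ≈ +€1,062 million.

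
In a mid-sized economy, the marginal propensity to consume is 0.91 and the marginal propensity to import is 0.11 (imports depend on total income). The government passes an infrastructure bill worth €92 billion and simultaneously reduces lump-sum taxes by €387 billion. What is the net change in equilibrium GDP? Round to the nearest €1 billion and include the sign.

+€2,221 billion

Expenditure multiplier = 1/(1 − c + m) = 1/(1 − 0.91 + 0.11) = 1/0.2 = 5.
ΔG contributes k·ΔG = (+€92 billion) / 0.2 = +€460 billion.
ΔT of −€387 billion changes first-round spending by −c·ΔT = +€352.17 billion, contributing k·(−c·ΔT) = (+€352.17 billion) / 0.2 ≈ +€1,760.9 billion.
Net ΔY = k(ΔG − c·ΔT) = (+€444.17 billion) / 0.2 ≈ +€2,221 billion.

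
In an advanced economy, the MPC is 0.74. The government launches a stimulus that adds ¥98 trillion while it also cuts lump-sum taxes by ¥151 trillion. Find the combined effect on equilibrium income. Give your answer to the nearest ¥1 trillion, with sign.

+¥807 trillion

Expenditure multiplier = 1/(1 − MPC) = 1/(1 − 0.74) = 1/0.26 ≈ 3.846.
ΔG contributes k·ΔG = (+¥98 trillion) / 0.26 ≈ +¥376.9 trillion.
ΔT of −¥151 trillion changes first-round spending by −c·ΔT = +¥111.74 trillion, contributing k·(−c·ΔT) = (+¥111.74 trillion) / 0.26 ≈ +¥429.8 trillion.
Net ΔY = k(ΔG − c·ΔT) = (+¥209.74 trillion) / 0.26 ≈ +¥807 trillion.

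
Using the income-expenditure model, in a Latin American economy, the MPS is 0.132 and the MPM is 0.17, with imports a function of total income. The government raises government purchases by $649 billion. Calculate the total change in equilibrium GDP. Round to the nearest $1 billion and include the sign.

+$2,149 billion

MPC = 1 − MPS = 1 − 0.132 = 0.868.
Spending multiplier = 1/(1 − c + m) = 1/(1 − 0.868 + 0.17) = 1/0.302 ≈ 3.311.
ΔY = k × ΔG = (+$649 billion) / 0.302 ≈ +$2,149 billion.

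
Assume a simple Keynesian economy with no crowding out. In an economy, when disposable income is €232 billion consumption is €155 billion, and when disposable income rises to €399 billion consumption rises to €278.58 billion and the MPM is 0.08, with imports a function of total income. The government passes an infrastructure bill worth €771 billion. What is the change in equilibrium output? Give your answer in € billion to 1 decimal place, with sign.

MPC = ΔC/ΔYd = (278.58 − 155)/(399 − 232) = 123.58/167 = 0.74.
Government-spending multiplier = 1/(1 − c + m) = 1/(1 − 0.74 + 0.08) = 1/0.34 ≈ 2.941.
ΔY = k × ΔG = (+€771 billion) / 0.34 ≈ +€2,267.6 billion.

+€2,267.6 billion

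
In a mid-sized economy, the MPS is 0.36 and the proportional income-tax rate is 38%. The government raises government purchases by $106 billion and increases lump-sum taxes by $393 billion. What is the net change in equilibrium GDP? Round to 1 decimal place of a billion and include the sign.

−$241.2 billion

MPC = 1 − MPS = 1 − 0.36 = 0.64.
Expenditure multiplier = 1/(1 − c(1−t)) = 1/(1 − 0.64×0.62) = 1/0.6032 ≈ 1.658.
ΔG contributes k·ΔG = (+$106 billion) / 0.6032 ≈ +$175.7 billion.
ΔT of +$393 billion changes first-round spending by −c·ΔT = −$251.52 billion, contributing k·(−c·ΔT) = (−$251.52 billion) / 0.6032 ≈ −$417 billion.
Net ΔY = k(ΔG − c·ΔT) = (−$145.52 billion) / 0.6032 ≈ −$241.2 billion.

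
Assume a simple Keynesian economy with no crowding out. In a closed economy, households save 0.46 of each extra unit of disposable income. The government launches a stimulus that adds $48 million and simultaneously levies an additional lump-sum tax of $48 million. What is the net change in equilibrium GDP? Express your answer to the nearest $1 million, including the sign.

+$48 million

MPC = 1 − MPS = 1 − 0.46 = 0.54.
Expenditure multiplier = 1/(1 − MPC) = 1/(1 − 0.54) = 1/0.46 ≈ 2.174.
ΔG contributes k·ΔG = (+$48 million) / 0.46 ≈ +$104.3 million.
ΔT of +$48 million changes first-round spending by −c·ΔT = −$25.92 million, contributing k·(−c·ΔT) = (−$25.92 million) / 0.46 ≈ −$56.3 million.
With ΔG = ΔT and no other leakages, the balanced-budget multiplier is 1, so ΔY = ΔG = +$48 million.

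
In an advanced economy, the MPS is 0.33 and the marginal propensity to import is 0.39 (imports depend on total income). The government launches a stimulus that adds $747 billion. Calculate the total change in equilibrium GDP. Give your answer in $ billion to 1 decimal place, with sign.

+$1,037.5 billion

MPC = 1 − MPS = 1 − 0.33 = 0.67.
Expenditure multiplier = 1/(1 − c + m) = 1/(1 − 0.67 + 0.39) = 1/0.72 ≈ 1.389.
ΔY = k × ΔG = (+$747 billion) / 0.72 = +$1,037.5 billion.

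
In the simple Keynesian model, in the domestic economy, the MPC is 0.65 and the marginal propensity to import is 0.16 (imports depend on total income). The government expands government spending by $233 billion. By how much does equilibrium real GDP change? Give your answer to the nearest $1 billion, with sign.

Government-spending multiplier = 1/(1 − c + m) = 1/(1 − 0.65 + 0.16) = 1/0.51 ≈ 1.961.
ΔY = k × ΔG = (+$233 billion) / 0.51 ≈ +$457 billion.

+$457 billion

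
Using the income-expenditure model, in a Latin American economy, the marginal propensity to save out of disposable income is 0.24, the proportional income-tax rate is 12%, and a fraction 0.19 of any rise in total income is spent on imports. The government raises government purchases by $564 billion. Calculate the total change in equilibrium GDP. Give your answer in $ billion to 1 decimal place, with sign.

MPC = 1 − MPS = 1 − 0.24 = 0.76.
Government-spending multiplier = 1/(1 − c(1−t) + m) = 1/(1 − 0.76×0.88 + 0.19) = 1/0.5212 ≈ 1.919.
ΔY = k × ΔG = (+$564 billion) / 0.5212 ≈ +$1,082.1 billion.

+$1,082.1 billion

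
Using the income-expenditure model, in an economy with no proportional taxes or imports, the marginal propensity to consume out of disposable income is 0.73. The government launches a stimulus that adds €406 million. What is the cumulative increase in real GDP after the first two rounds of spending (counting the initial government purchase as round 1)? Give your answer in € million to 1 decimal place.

Round 1 adds ΔG = €406 million; each later round is MPC = 0.73 times the previous.
After 2 rounds: 406 + 296.38 = ΔG·(1 − c^2)/(1 − c) = 406 × (1 − 0.5329)/0.27 ≈ €702.4 million.

€702.4 million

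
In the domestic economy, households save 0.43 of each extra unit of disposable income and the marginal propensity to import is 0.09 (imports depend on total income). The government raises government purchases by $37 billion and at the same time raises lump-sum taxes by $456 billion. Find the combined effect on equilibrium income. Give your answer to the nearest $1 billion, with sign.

−$429 billion

MPC = 1 − MPS = 1 − 0.43 = 0.57.
Expenditure multiplier = 1/(1 − c + m) = 1/(1 − 0.57 + 0.09) = 1/0.52 ≈ 1.923.
ΔG contributes k·ΔG = (+$37 billion) / 0.52 ≈ +$71.2 billion.
ΔT of +$456 billion changes first-round spending by −c·ΔT = −$259.92 billion, contributing k·(−c·ΔT) = (−$259.92 billion) / 0.52 ≈ −$499.8 billion.
Net ΔY = k(ΔG − c·ΔT) = (−$222.92 billion) / 0.52 ≈ −$429 billion.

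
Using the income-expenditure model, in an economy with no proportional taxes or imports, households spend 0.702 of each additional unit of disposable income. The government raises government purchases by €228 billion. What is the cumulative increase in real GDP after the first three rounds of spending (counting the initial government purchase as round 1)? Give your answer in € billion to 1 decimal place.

Round 1 adds ΔG = €228 billion; each later round is MPC = 0.702 times the previous.
After 3 rounds: 228 + 160.056 + 112.359312 = ΔG·(1 − c^3)/(1 − c) = 228 × (1 − 0.345948408)/0.298 ≈ €500.4 billion.

€500.4 billion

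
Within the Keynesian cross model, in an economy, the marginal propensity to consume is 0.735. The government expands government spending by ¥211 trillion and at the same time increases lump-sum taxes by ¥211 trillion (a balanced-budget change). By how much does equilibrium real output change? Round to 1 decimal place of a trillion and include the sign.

Expenditure multiplier = 1/(1 − MPC) = 1/(1 − 0.735) = 1/0.265 ≈ 3.774.
ΔG contributes k·ΔG = (+¥211 trillion) / 0.265 ≈ +¥796.2 trillion.
ΔT of +¥211 trillion changes first-round spending by −c·ΔT = −¥155.085 trillion, contributing k·(−c·ΔT) = (−¥155.085 trillion) / 0.265 ≈ −¥585.2 trillion.
With ΔG = ΔT and no other leakages, the balanced-budget multiplier is 1, so ΔY = ΔG = +¥211 trillion.

+¥211.0 trillion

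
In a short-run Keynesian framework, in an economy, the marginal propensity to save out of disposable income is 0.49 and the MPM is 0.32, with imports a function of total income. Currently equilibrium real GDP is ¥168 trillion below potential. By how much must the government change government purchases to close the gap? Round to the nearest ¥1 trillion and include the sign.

MPC = 1 − MPS = 1 − 0.49 = 0.51.
Spending multiplier = 1/(1 − c + m) = 1/(1 − 0.51 + 0.32) = 1/0.81 ≈ 1.235.
Need ΔY = +¥168 trillion, so ΔG = ΔY/k = (+¥168 trillion) × 0.81 ≈ +¥136 trillion.
The government should increase government purchases by ¥136 trillion.

+¥136 trillion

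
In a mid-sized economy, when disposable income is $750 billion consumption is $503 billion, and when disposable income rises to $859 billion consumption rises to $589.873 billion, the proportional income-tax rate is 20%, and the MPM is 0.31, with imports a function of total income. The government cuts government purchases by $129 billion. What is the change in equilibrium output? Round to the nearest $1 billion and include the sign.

−$192 billion

MPC = ΔC/ΔYd = (589.873 − 503)/(859 − 750) = 86.873/109 = 0.797.
Government-spending multiplier = 1/(1 − c(1−t) + m) = 1/(1 − 0.797×0.8 + 0.31) = 1/0.6724 ≈ 1.487.
ΔY = k × ΔG = (−$129 billion) / 0.6724 ≈ −$192 billion.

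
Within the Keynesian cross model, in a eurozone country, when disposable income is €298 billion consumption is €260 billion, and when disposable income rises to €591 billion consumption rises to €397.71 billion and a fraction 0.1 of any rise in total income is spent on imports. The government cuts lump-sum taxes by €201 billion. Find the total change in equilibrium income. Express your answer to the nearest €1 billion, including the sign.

+€150 billion

MPC = ΔC/ΔYd = (397.71 − 260)/(591 − 298) = 137.71/293 = 0.47.
A lump-sum tax change of −€201 billion shifts disposable income by +€201 billion; first-round consumption changes by −c × ΔT = −0.47 × (−€201 billion) = +€94.47 billion.
Expenditure multiplier = 1/(1 − c + m) = 1/(1 − 0.47 + 0.1) = 1/0.63 ≈ 1.587.
The tax multiplier is −c × k ≈ −0.746, so ΔY = k × (−c·ΔT) = (+€94.47 billion) / 0.63 ≈ +€150 billion.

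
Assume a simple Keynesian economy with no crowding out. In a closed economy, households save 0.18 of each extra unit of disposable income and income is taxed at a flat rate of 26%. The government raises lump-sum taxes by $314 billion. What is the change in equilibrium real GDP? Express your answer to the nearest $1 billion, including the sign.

MPC = 1 − MPS = 1 − 0.18 = 0.82.
A lump-sum tax change of +$314 billion shifts disposable income by −$314 billion; first-round consumption changes by −c × ΔT = −0.82 × (+$314 billion) = −$257.48 billion.
Expenditure multiplier = 1/(1 − c(1−t)) = 1/(1 − 0.82×0.74) = 1/0.3932 ≈ 2.543.
The tax multiplier is −c × k ≈ −2.085, so ΔY = k × (−c·ΔT) = (−$257.48 billion) / 0.3932 ≈ −$655 billion.

−$655 billion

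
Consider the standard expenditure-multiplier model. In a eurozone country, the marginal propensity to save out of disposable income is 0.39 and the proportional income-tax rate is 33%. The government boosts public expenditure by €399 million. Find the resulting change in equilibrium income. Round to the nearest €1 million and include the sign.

MPC = 1 − MPS = 1 − 0.39 = 0.61.
Spending multiplier = 1/(1 − c(1−t)) = 1/(1 − 0.61×0.67) = 1/0.5913 ≈ 1.691.
ΔY = k × ΔG = (+€399 million) / 0.5913 ≈ +€675 million.

+€675 million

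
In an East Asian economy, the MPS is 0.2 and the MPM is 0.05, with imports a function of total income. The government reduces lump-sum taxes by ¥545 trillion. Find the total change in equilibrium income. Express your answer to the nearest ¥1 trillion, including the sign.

+¥1,744 trillion

MPC = 1 − MPS = 1 − 0.2 = 0.8.
A lump-sum tax change of −¥545 trillion shifts disposable income by +¥545 trillion; first-round consumption changes by −c × ΔT = −0.8 × (−¥545 trillion) = +¥436 trillion.
Expenditure multiplier = 1/(1 − c + m) = 1/(1 − 0.8 + 0.05) = 1/0.25 = 4.
The tax multiplier is −c × k = −3.2, so ΔY = k × (−c·ΔT) = (+¥436 trillion) / 0.25 = +¥1,744 trillion.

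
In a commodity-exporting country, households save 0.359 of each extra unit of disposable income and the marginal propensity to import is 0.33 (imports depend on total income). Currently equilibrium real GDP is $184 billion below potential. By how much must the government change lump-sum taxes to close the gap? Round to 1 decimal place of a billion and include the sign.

−$197.8 billion

MPC = 1 − MPS = 1 − 0.359 = 0.641.
Spending multiplier = 1/(1 − c + m) = 1/(1 − 0.641 + 0.33) = 1/0.689 ≈ 1.451.
Tax multiplier = −c·k = −0.641/0.689 ≈ −0.93. Need ΔY = +$184 billion, so ΔT = ΔY/(−c·k) = −(+$184 billion) × 0.689 / 0.641 ≈ −$197.8 billion.
The government should cut lump-sum taxes by $197.8 billion.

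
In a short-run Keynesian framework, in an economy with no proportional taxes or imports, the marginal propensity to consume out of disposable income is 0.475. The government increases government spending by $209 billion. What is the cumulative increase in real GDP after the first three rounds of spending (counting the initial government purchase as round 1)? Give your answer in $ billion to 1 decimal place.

Round 1 adds ΔG = $209 billion; each later round is MPC = 0.475 times the previous.
After 3 rounds: 209 + 99.275 + 47.155625 = ΔG·(1 − c^3)/(1 − c) = 209 × (1 − 0.107171875)/0.525 ≈ $355.4 billion.

$355.4 billion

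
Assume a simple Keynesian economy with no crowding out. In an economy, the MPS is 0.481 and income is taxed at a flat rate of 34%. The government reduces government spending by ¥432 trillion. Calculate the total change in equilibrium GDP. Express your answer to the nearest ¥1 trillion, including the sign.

MPC = 1 − MPS = 1 − 0.481 = 0.519.
Government-spending multiplier = 1/(1 − c(1−t)) = 1/(1 − 0.519×0.66) = 1/0.65746 ≈ 1.521.
ΔY = k × ΔG = (−¥432 trillion) / 0.65746 ≈ −¥657 trillion.

−¥657 trillion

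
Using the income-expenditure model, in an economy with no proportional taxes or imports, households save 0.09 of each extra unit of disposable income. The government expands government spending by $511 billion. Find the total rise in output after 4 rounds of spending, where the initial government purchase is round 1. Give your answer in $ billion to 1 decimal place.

MPC = 1 − MPS = 1 − 0.09 = 0.91.
Round 1 adds ΔG = $511 billion; each later round is MPC = 0.91 times the previous.
After 4 rounds: 511 + 465.01 + 423.1591 + 385.074781 = ΔG·(1 − c^4)/(1 − c) = 511 × (1 − 0.68574961)/0.09 ≈ $1,784.2 billion.

$1,784.2 billion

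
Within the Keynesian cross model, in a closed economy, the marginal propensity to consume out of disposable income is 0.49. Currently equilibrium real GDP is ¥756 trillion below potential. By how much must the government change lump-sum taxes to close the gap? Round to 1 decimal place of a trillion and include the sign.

−¥786.9 trillion

Spending multiplier = 1/(1 − MPC) = 1/(1 − 0.49) = 1/0.51 ≈ 1.961.
Tax multiplier = −c·k = −0.49/0.51 ≈ −0.961. Need ΔY = +¥756 trillion, so ΔT = ΔY/(−c·k) = −(+¥756 trillion) × 0.51 / 0.49 ≈ −¥786.9 trillion.
The government should cut lump-sum taxes by ¥786.9 trillion.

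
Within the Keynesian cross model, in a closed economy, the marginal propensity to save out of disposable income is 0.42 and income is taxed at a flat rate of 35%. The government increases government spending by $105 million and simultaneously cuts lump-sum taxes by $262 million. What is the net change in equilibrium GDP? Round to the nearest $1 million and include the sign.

+$412 million

MPC = 1 − MPS = 1 − 0.42 = 0.58.
Expenditure multiplier = 1/(1 − c(1−t)) = 1/(1 − 0.58×0.65) = 1/0.623 ≈ 1.605.
ΔG contributes k·ΔG = (+$105 million) / 0.623 ≈ +$168.5 million.
ΔT of −$262 million changes first-round spending by −c·ΔT = +$151.96 million, contributing k·(−c·ΔT) = (+$151.96 million) / 0.623 ≈ +$243.9 million.
Net ΔY = k(ΔG − c·ΔT) = (+$256.96 million) / 0.623 ≈ +$412 million.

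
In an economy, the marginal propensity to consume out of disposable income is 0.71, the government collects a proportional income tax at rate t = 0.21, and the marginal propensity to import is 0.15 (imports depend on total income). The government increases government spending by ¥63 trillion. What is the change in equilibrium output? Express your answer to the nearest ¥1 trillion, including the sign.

Government-spending multiplier = 1/(1 − c(1−t) + m) = 1/(1 − 0.71×0.79 + 0.15) = 1/0.5891 ≈ 1.698.
ΔY = k × ΔG = (+¥63 trillion) / 0.5891 ≈ +¥107 trillion.

+¥107 trillion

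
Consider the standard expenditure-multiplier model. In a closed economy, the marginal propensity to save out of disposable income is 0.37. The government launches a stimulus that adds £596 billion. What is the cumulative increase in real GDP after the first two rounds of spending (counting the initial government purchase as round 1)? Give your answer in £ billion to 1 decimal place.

£971.5 billion

MPC = 1 − MPS = 1 − 0.37 = 0.63.
Round 1 adds ΔG = £596 billion; each later round is MPC = 0.63 times the previous.
After 2 rounds: 596 + 375.48 = ΔG·(1 − c^2)/(1 − c) = 596 × (1 − 0.3969)/0.37 ≈ £971.5 billion.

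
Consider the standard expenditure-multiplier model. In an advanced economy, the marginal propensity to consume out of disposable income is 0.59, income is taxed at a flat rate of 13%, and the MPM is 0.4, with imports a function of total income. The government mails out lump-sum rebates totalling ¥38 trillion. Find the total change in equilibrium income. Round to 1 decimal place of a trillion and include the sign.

+¥25.3 trillion

A lump-sum tax change of −¥38 trillion shifts disposable income by +¥38 trillion; first-round consumption changes by −c × ΔT = −0.59 × (−¥38 trillion) = +¥22.42 trillion.
Expenditure multiplier = 1/(1 − c(1−t) + m) = 1/(1 − 0.59×0.87 + 0.4) = 1/0.8867 ≈ 1.128.
The tax multiplier is −c × k ≈ −0.665, so ΔY = k × (−c·ΔT) = (+¥22.42 trillion) / 0.8867 ≈ +¥25.3 trillion.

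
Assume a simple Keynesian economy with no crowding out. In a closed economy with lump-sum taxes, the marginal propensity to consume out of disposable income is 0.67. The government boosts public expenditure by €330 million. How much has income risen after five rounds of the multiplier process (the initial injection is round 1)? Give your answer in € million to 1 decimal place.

€865.0 million

Round 1 adds ΔG = €330 million; each later round is MPC = 0.67 times the previous.
After 5 rounds: 330 + 221.1 + 148.137 + 99.25179 + 66.4986993 = ΔG·(1 − c^5)/(1 − c) = 330 × (1 − 0.1350125107)/0.33 ≈ €865 million.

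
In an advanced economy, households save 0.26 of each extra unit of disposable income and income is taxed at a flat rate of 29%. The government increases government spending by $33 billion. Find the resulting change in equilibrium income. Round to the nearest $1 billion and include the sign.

MPC = 1 − MPS = 1 − 0.26 = 0.74.
Spending multiplier = 1/(1 − c(1−t)) = 1/(1 − 0.74×0.71) = 1/0.4746 ≈ 2.107.
ΔY = k × ΔG = (+$33 billion) / 0.4746 ≈ +$70 billion.

+$70 billion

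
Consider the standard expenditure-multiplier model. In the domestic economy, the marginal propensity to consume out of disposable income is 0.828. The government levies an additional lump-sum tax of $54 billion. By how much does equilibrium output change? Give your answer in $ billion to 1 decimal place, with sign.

A lump-sum tax change of +$54 billion shifts disposable income by −$54 billion; first-round consumption changes by −c × ΔT = −0.828 × (+$54 billion) = −$44.712 billion.
Expenditure multiplier = 1/(1 − MPC) = 1/(1 − 0.828) = 1/0.172 ≈ 5.814.
The tax multiplier is −c × k ≈ −4.814, so ΔY = k × (−c·ΔT) = (−$44.712 billion) / 0.172 ≈ −$260 billion.

−$260.0 billion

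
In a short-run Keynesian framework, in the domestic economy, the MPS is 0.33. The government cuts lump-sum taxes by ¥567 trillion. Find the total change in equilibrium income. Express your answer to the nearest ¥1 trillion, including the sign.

+¥1,151 trillion

MPC = 1 − MPS = 1 − 0.33 = 0.67.
A lump-sum tax change of −¥567 trillion shifts disposable income by +¥567 trillion; first-round consumption changes by −c × ΔT = −0.67 × (−¥567 trillion) = +¥379.89 trillion.
Expenditure multiplier = 1/(1 − MPC) = 1/(1 − 0.67) = 1/0.33 ≈ 3.03.
The tax multiplier is −c × k ≈ −2.03, so ΔY = k × (−c·ΔT) = (+¥379.89 trillion) / 0.33 ≈ +¥1,151 trillion.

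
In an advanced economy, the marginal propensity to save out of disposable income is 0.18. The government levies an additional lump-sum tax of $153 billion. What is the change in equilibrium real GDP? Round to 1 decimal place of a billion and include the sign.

MPC = 1 − MPS = 1 − 0.18 = 0.82.
A lump-sum tax change of +$153 billion shifts disposable income by −$153 billion; first-round consumption changes by −c × ΔT = −0.82 × (+$153 billion) = −$125.46 billion.
Expenditure multiplier = 1/(1 − MPC) = 1/(1 − 0.82) = 1/0.18 ≈ 5.556.
The tax multiplier is −c × k ≈ −4.556, so ΔY = k × (−c·ΔT) = (−$125.46 billion) / 0.18 = −$697 billion.

−$697.0 billion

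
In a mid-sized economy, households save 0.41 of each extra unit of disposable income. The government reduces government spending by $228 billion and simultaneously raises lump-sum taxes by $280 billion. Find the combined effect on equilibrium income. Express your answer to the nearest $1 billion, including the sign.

MPC = 1 − MPS = 1 − 0.41 = 0.59.
Expenditure multiplier = 1/(1 − MPC) = 1/(1 − 0.59) = 1/0.41 ≈ 2.439.
ΔG contributes k·ΔG = (−$228 billion) / 0.41 ≈ −$556.1 billion.
ΔT of +$280 billion changes first-round spending by −c·ΔT = −$165.2 billion, contributing k·(−c·ΔT) = (−$165.2 billion) / 0.41 ≈ −$402.9 billion.
Net ΔY = k(ΔG − c·ΔT) = (−$393.2 billion) / 0.41 ≈ −$959 billion.

−$959 billion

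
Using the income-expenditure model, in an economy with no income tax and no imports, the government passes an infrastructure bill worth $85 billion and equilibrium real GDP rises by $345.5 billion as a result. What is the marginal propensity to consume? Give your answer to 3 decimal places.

Implied spending multiplier k = ΔY/ΔG = 345.5/85 ≈ 4.0647.
Since k = 1/(1 − MPC), MPC = 1 − 1/k = 1 − ΔG/ΔY = 1 − 85/345.5 ≈ 0.754.

0.754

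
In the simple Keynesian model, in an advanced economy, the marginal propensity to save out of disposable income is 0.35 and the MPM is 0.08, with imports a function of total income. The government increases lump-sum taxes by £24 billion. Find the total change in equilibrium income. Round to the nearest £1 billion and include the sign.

−£36 billion

MPC = 1 − MPS = 1 − 0.35 = 0.65.
A lump-sum tax change of +£24 billion shifts disposable income by −£24 billion; first-round consumption changes by −c × ΔT = −0.65 × (+£24 billion) = −£15.6 billion.
Expenditure multiplier = 1/(1 − c + m) = 1/(1 − 0.65 + 0.08) = 1/0.43 ≈ 2.326.
The tax multiplier is −c × k ≈ −1.512, so ΔY = k × (−c·ΔT) = (−£15.6 billion) / 0.43 ≈ −£36 billion.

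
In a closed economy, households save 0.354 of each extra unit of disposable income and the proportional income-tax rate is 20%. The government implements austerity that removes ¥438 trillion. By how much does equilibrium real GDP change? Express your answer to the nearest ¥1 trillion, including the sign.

−¥906 trillion

MPC = 1 − MPS = 1 − 0.354 = 0.646.
Spending multiplier = 1/(1 − c(1−t)) = 1/(1 − 0.646×0.8) = 1/0.4832 ≈ 2.07.
ΔY = k × ΔG = (−¥438 trillion) / 0.4832 ≈ −¥906 trillion.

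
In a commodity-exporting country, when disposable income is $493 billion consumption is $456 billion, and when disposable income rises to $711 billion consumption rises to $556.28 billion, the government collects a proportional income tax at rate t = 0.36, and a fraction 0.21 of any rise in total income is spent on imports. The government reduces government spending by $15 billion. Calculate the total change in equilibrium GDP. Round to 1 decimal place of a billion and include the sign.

MPC = ΔC/ΔYd = (556.28 − 456)/(711 − 493) = 100.28/218 = 0.46.
Spending multiplier = 1/(1 − c(1−t) + m) = 1/(1 − 0.46×0.64 + 0.21) = 1/0.9156 ≈ 1.092.
ΔY = k × ΔG = (−$15 billion) / 0.9156 ≈ −$16.4 billion.

−$16.4 billion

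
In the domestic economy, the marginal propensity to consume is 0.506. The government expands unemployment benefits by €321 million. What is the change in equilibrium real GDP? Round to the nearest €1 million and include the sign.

The transfer change shifts disposable income by +€321 million, so first-round consumption changes by c·ΔTR = 0.506 × (+€321 million) = +€162.426 million.
Expenditure multiplier = 1/(1 − MPC) = 1/(1 − 0.506) = 1/0.494 ≈ 2.024.
The transfer multiplier is c × k ≈ 1.024, so ΔY = k × (c·ΔTR) = (+€162.426 million) / 0.494 ≈ +€329 million.

+€329 million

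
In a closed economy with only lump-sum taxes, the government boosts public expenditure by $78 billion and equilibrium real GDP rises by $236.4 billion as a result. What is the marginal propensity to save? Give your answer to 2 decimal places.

0.33

Implied spending multiplier k = ΔY/ΔG = 236.4/78 ≈ 3.0308.
Since k = 1/(1 − MPC), MPC = 1 − 1/k = 1 − ΔG/ΔY = 1 − 78/236.4 ≈ 0.67.
MPS = 1 − MPC = 0.33.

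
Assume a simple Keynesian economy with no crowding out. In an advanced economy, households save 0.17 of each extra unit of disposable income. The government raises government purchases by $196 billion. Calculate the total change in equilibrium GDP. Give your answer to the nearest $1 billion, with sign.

+$1,153 billion

MPC = 1 − MPS = 1 − 0.17 = 0.83.
Government-spending multiplier = 1/(1 − MPC) = 1/(1 − 0.83) = 1/0.17 ≈ 5.882.
ΔY = k × ΔG = (+$196 billion) / 0.17 ≈ +$1,153 billion.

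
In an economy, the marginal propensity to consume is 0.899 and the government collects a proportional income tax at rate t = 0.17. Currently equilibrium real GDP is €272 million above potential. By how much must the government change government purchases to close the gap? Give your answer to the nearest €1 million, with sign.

−€69 million

Spending multiplier = 1/(1 − c(1−t)) = 1/(1 − 0.899×0.83) = 1/0.25383 ≈ 3.94.
Need ΔY = −€272 million, so ΔG = ΔY/k = (−€272 million) × 0.25383 ≈ −€69 million.
The government should cut government purchases by €69 million.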